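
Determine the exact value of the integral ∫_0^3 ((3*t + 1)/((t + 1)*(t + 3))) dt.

log(4)

Factor the denominator: t**2 + 4*t + 3 = (t + 3)(t + 1).
Partial fractions: (3*t + 1)/((t + 1)*(t + 3)) = 4/(t + 3) - 1/(t + 1).
An antiderivative is F(t) = -log(t + 1) + 4*log(t + 3).
Then F(3) - F(0) = (2*log(2) + 4*log(3)) - (log(81)) = log(4).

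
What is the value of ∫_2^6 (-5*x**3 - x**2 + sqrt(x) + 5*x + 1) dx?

By the power rule, an antiderivative is F(x) = -5*x**4/4 + 2*x**(3/2)/3 - x**3/3 + 5*x**2/2 + x.
Then F(6) - F(2) = (-1596 + 4*sqrt(6)) - (-32/3 + 4*sqrt(2)/3) = -4756/3 - 4*sqrt(2)/3 + 4*sqrt(6).

-4756/3 - 4*sqrt(2)/3 + 4*sqrt(6)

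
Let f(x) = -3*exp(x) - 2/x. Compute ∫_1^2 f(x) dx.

An antiderivative is F(x) = -3*exp(x) - 2*log(x).
Then F(2) - F(1) = (-3*exp(2) - log(4)) - (-3*exp(1)) = -3*exp(2) - log(4) + 3*exp(1).

-3*exp(2) - log(4) + 3*exp(1)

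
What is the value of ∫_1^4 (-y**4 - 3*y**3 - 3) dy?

-8097/20

By the power rule, an antiderivative is F(y) = -y**5/5 - 3*y**4/4 - 3*y.
Then F(4) - F(1) = (-2044/5) - (-79/20) = -8097/20.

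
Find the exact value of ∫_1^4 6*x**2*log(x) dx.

-42 + 256*log(2)

Integrate by parts once (u = ln x, dv = 6*x**2 dx).
An antiderivative is F(x) = 2*x**3*(3*log(x) - 1)/3.
Then F(4) - F(1) = (-128/3 + 256*log(2)) - (-2/3) = -42 + 256*log(2).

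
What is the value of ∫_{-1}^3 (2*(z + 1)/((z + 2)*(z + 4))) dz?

Factor the denominator: z**2 + 6*z + 8 = (z + 4)(z + 2).
Partial fractions: 2*(z + 1)/((z + 2)*(z + 4)) = 3/(z + 4) - 1/(z + 2).
An antiderivative is F(z) = -log(z + 2) + 3*log(z + 4).
Then F(3) - F(-1) = (-log(5) + 3*log(7)) - (log(27)) = -3*log(3) - log(5) + 3*log(7).

-3*log(3) - log(5) + 3*log(7)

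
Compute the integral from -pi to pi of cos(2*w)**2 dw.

Use the identity cos^2(2*w) = (1 + cos(4*w))/2.
An antiderivative is F(w) = w/2 + sin(4*w)/8.
Then F(pi) - F(-pi) = (pi/2) - (-pi/2) = pi.

pi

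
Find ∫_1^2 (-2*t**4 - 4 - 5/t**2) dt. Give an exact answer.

By the power rule, an antiderivative is F(t) = -2*t**5/5 - 4*t + 5/t.
Then F(2) - F(1) = (-183/10) - (3/5) = -189/10.

-189/10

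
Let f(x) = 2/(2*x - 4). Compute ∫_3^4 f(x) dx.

log(2)

An antiderivative is F(x) = log(2*x - 4).
Then F(4) - F(3) = (log(4)) - (log(2)) = log(2).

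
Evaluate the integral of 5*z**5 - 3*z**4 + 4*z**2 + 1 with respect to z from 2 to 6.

172308/5

By the power rule, an antiderivative is F(z) = 5*z**6/6 - 3*z**5/5 + 4*z**3/3 + z.
Then F(6) - F(2) = (172542/5) - (234/5) = 172308/5.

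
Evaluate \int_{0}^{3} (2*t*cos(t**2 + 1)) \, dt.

-sin(1) + sin(10)

Let u = t**2 + 1, so du = 2*t dt. When t = 0, u = 1; when t = 3, u = 10.
The integral becomes ∫ cos(u) du from 1 to 10, with antiderivative sin(u).
Back in t: F(t) = sin(t**2 + 1).
Then F(3) - F(0) = (sin(10)) - (sin(1)) = -sin(1) + sin(10).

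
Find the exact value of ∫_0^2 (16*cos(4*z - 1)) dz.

Let u = 4*z - 1, so du = 4 dz. When z = 0, u = -1; when z = 2, u = 7.
The integral becomes 4·∫ cos(u) du from -1 to 7, with antiderivative 4*sin(u).
Back in z: F(z) = 4*sin(4*z - 1).
Then F(2) - F(0) = (4*sin(7)) - (-4*sin(1)) = 4*sin(7) + 4*sin(1).

4*sin(7) + 4*sin(1)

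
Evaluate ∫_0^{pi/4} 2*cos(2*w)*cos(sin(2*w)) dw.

sin(1)

Let u = sin(2*w), so du = 2*cos(2*w) dw. When w = 0, u = 0; when w = pi/4, u = 1.
The integral becomes ∫ cos(u) du from 0 to 1, with antiderivative sin(u).
Back in w: F(w) = sin(sin(2*w)).
Then F(pi/4) - F(0) = (sin(1)) - (0) = sin(1).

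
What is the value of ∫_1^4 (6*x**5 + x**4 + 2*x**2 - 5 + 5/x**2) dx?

86607/20

By the power rule, an antiderivative is F(x) = x**6 + x**5/5 + 2*x**3/3 - 5*x - 5/x.
Then F(4) - F(1) = (259333/60) - (-122/15) = 86607/20.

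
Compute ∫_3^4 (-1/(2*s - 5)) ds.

-log(3)/2

An antiderivative is F(s) = -log(2*s - 5)/2.
Then F(4) - F(3) = (-log(3)/2) - (0) = -log(3)/2.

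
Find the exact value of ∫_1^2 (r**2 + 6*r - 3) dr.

By the power rule, an antiderivative is F(r) = r**3/3 + 3*r**2 - 3*r.
Then F(2) - F(1) = (26/3) - (1/3) = 25/3.

25/3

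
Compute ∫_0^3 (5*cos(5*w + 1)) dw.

Let u = 5*w + 1, so du = 5 dw. When w = 0, u = 1; when w = 3, u = 16.
The integral becomes ∫ cos(u) du from 1 to 16, with antiderivative sin(u).
Back in w: F(w) = sin(5*w + 1).
Then F(3) - F(0) = (sin(16)) - (sin(1)) = -sin(1) + sin(16).

-sin(1) + sin(16)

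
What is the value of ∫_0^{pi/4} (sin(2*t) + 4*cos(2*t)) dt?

An antiderivative is F(t) = 2*sin(2*t) - cos(2*t)/2.
Then F(pi/4) - F(0) = (2) - (-1/2) = 5/2.

5/2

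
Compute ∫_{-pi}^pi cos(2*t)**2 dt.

pi

Use the identity cos^2(2*t) = (1 + cos(4*t))/2.
An antiderivative is F(t) = t/2 + sin(4*t)/8.
Then F(pi) - F(-pi) = (pi/2) - (-pi/2) = pi.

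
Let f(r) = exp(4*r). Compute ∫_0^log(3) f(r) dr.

Let u = exp(r), so du = exp(r) dr. When r = 0, u = 1; when r = log(3), u = 3.
The integral becomes ∫ u**3 du from 1 to 3, with antiderivative u**4/4.
Back in r: F(r) = exp(4*r)/4.
Then F(log(3)) - F(0) = (81/4) - (1/4) = 20.

20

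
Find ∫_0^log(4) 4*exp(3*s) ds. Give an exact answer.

Let u = exp(s), so du = exp(s) ds. When s = 0, u = 1; when s = log(4), u = 4.
The integral becomes 4·∫ u**2 du from 1 to 4, with antiderivative 4*u**3/3.
Back in s: F(s) = 4*exp(3*s)/3.
Then F(log(4)) - F(0) = (256/3) - (4/3) = 84.

84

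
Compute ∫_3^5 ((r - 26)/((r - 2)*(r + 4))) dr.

Factor the denominator: r**2 + 2*r - 8 = (r + 4)(r - 2).
Partial fractions: (r - 26)/((r - 2)*(r + 4)) = 5/(r + 4) - 4/(r - 2).
An antiderivative is F(r) = -4*log(r - 2) + 5*log(r + 4).
Then F(5) - F(3) = (6*log(3)) - (5*log(7)) = -5*log(7) + 6*log(3).

-5*log(7) + 6*log(3)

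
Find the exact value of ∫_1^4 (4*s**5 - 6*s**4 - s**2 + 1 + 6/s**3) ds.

118977/80

By the power rule, an antiderivative is F(s) = 2*s**6/3 - 6*s**5/5 - s**3/3 + s - 3/s**2.
Then F(4) - F(1) = (356243/240) - (-43/15) = 118977/80.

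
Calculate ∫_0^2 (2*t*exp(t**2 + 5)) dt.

Let u = t**2 + 5, so du = 2*t dt. When t = 0, u = 5; when t = 2, u = 9.
The integral becomes ∫ exp(u) du from 5 to 9, with antiderivative exp(u).
Back in t: F(t) = exp(t**2 + 5).
Then F(2) - F(0) = (exp(9)) - (exp(5)) = -exp(5) + exp(9).

-exp(5) + exp(9)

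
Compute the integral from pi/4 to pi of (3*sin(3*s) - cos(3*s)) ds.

1 - sqrt(2)/3

An antiderivative is F(s) = -sin(3*s)/3 - cos(3*s).
Then F(pi) - F(pi/4) = (1) - (sqrt(2)/3) = 1 - sqrt(2)/3.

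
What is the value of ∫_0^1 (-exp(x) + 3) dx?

4 - E

An antiderivative is F(x) = 3*x - exp(x).
Then F(1) - F(0) = (3 - E) - (-1) = 4 - E.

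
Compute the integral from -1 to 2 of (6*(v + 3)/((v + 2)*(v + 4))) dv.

9*log(2)

Factor the denominator: v**2 + 6*v + 8 = (v + 4)(v + 2).
Partial fractions: 6*(v + 3)/((v + 2)*(v + 4)) = 3/(v + 4) + 3/(v + 2).
An antiderivative is F(v) = 3*log(v + 2) + 3*log(v + 4).
Then F(2) - F(-1) = (3*log(3) + 9*log(2)) - (log(27)) = 9*log(2).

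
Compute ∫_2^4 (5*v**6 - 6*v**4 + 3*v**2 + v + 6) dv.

By the power rule, an antiderivative is F(v) = 5*v**7/7 - 6*v**5/5 + v**3 + v**2/2 + 6*v.
Then F(4) - F(2) = (369952/35) - (2626/35) = 367326/35.

367326/35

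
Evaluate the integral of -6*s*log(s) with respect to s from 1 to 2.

Integrate by parts once (u = ln s, dv = -6*s ds).
An antiderivative is F(s) = -3*s**2*(2*log(s) - 1)/2.
Then F(2) - F(1) = (6 - 12*log(2)) - (3/2) = 9/2 - 12*log(2).

9/2 - 12*log(2)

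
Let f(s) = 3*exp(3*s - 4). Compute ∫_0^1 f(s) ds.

Let u = 3*s - 4, so du = 3 ds. When s = 0, u = -4; when s = 1, u = -1.
The integral becomes ∫ exp(u) du from -4 to -1, with antiderivative exp(u).
Back in s: F(s) = exp(3*s - 4).
Then F(1) - F(0) = (exp(-1)) - (exp(-4)) = -(1 - exp(3))*exp(-4).

-(1 - exp(3))*exp(-4)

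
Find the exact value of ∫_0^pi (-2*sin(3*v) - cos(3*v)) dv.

-4/3

An antiderivative is F(v) = -sin(3*v)/3 + 2*cos(3*v)/3.
Then F(pi) - F(0) = (-2/3) - (2/3) = -4/3.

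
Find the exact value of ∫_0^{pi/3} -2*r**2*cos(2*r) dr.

Integrate by parts twice (u = r^2, dv = -2*cos(2*r) dr).
An antiderivative is F(r) = -r**2*sin(2*r) - r*cos(2*r) + sin(2*r)/2.
Then F(pi/3) - F(0) = (-sqrt(3)*pi**2/18 + sqrt(3)/4 + pi/6) - (0) = -sqrt(3)*pi**2/18 + sqrt(3)/4 + pi/6.

-sqrt(3)*pi**2/18 + sqrt(3)/4 + pi/6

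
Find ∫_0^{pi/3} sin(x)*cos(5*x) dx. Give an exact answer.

Use the identity sin(x)cos(5*x) = [sin(6*x) + sin(-4*x)]/2.
An antiderivative is F(x) = cos(4*x)/8 - cos(6*x)/12.
Then F(pi/3) - F(0) = (-7/48) - (1/24) = -3/16.

-3/16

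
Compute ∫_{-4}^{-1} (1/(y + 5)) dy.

An antiderivative is F(y) = log(y + 5).
Then F(-1) - F(-4) = (log(4)) - (0) = log(4).

log(4)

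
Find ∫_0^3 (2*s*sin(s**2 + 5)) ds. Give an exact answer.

Let u = s**2 + 5, so du = 2*s ds. When s = 0, u = 5; when s = 3, u = 14.
The integral becomes ∫ sin(u) du from 5 to 14, with antiderivative -cos(u).
Back in s: F(s) = -cos(s**2 + 5).
Then F(3) - F(0) = (-cos(14)) - (-cos(5)) = -cos(14) + cos(5).

-cos(14) + cos(5)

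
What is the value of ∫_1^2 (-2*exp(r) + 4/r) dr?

-2*exp(2) + 4*log(2) + 2*exp(1)

An antiderivative is F(r) = -2*exp(r) + 4*log(r).
Then F(2) - F(1) = (-2*exp(2) + log(16)) - (-2*exp(1)) = -2*exp(2) + 4*log(2) + 2*exp(1).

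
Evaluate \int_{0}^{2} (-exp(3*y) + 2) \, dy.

An antiderivative is F(y) = -exp(3*y)/3 + 2*y.
Then F(2) - F(0) = (4 - exp(6)/3) - (-1/3) = 13/3 - exp(6)/3.

13/3 - exp(6)/3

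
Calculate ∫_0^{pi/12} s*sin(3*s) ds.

Integrate by parts once (u = s, dv = sin(3*s) ds).
An antiderivative is F(s) = -s*cos(3*s)/3 + sin(3*s)/9.
Then F(pi/12) - F(0) = (sqrt(2)*(4 - pi)/72) - (0) = sqrt(2)*(4 - pi)/72.

sqrt(2)*(4 - pi)/72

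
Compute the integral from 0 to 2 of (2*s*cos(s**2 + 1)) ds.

sin(5) - sin(1)

Let u = s**2 + 1, so du = 2*s ds. When s = 0, u = 1; when s = 2, u = 5.
The integral becomes ∫ cos(u) du from 1 to 5, with antiderivative sin(u).
Back in s: F(s) = sin(s**2 + 1).
Then F(2) - F(0) = (sin(5)) - (sin(1)) = sin(5) - sin(1).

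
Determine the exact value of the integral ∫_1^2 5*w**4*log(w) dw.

Integrate by parts once (u = ln w, dv = 5*w**4 dw).
An antiderivative is F(w) = w**5*(5*log(w) - 1)/5.
Then F(2) - F(1) = (-32/5 + 32*log(2)) - (-1/5) = -31/5 + 32*log(2).

-31/5 + 32*log(2)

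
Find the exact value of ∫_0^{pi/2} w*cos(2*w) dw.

Integrate by parts once (u = w, dv = cos(2*w) dw).
An antiderivative is F(w) = w*sin(2*w)/2 + cos(2*w)/4.
Then F(pi/2) - F(0) = (-1/4) - (1/4) = -1/2.

-1/2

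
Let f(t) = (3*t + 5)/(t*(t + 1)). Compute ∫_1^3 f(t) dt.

Factor the denominator: t**2 + t = (t + 1)t.
Partial fractions: (3*t + 5)/(t*(t + 1)) = -2/(t + 1) + 5/t.
An antiderivative is F(t) = 5*log(t) - 2*log(t + 1).
Then F(3) - F(1) = (-4*log(2) + 5*log(3)) - (-log(4)) = -2*log(2) + 5*log(3).

-2*log(2) + 5*log(3)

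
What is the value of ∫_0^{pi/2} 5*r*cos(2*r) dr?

-5/2

Integrate by parts once (u = r, dv = 5*cos(2*r) dr).
An antiderivative is F(r) = 5*r*sin(2*r)/2 + 5*cos(2*r)/4.
Then F(pi/2) - F(0) = (-5/4) - (5/4) = -5/2.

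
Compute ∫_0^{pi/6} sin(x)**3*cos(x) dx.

Let u = sin(x), so du = cos(x) dx. When x = 0, u = 0; when x = pi/6, u = 1/2.
The integral becomes ∫ u**3 du from 0 to 1/2, with antiderivative u**4/4.
Back in x: F(x) = sin(x)**4/4.
Then F(pi/6) - F(0) = (1/64) - (0) = 1/64.

1/64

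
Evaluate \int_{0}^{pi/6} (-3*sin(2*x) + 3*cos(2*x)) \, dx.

An antiderivative is F(x) = 3*sin(2*x)/2 + 3*cos(2*x)/2.
Then F(pi/6) - F(0) = (3/4 + 3*sqrt(3)/4) - (3/2) = -3/4 + 3*sqrt(3)/4.

-3/4 + 3*sqrt(3)/4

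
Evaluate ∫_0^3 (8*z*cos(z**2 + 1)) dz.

Let u = z**2 + 1, so du = 2*z dz. When z = 0, u = 1; when z = 3, u = 10.
The integral becomes 4·∫ cos(u) du from 1 to 10, with antiderivative 4*sin(u).
Back in z: F(z) = 4*sin(z**2 + 1).
Then F(3) - F(0) = (4*sin(10)) - (4*sin(1)) = -4*sin(1) + 4*sin(10).

-4*sin(1) + 4*sin(10)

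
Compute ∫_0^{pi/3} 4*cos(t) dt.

An antiderivative is F(t) = 4*sin(t).
Then F(pi/3) - F(0) = (2*sqrt(3)) - (0) = 2*sqrt(3).

2*sqrt(3)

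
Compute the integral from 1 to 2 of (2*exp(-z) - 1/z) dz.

An antiderivative is F(z) = -log(z) - 2*exp(-z).
Then F(2) - F(1) = (-log(2) - 2*exp(-2)) - (-2*exp(-1)) = -log(2) - 2*exp(-2) + 2*exp(-1).

-log(2) - 2*exp(-2) + 2*exp(-1)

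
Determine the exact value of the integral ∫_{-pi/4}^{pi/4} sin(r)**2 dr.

Use the identity sin^2(r) = (1 - cos(2*r))/2.
An antiderivative is F(r) = r/2 - sin(2*r)/4.
Then F(pi/4) - F(-pi/4) = (-1/4 + pi/8) - (1/4 - pi/8) = -1/2 + pi/4.

-1/2 + pi/4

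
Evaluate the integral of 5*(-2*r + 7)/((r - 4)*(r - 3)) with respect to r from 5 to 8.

Factor the denominator: r**2 - 7*r + 12 = (r - 3)(r - 4).
Partial fractions: 5*(-2*r + 7)/((r - 4)*(r - 3)) = -5/(r - 3) - 5/(r - 4).
An antiderivative is F(r) = -5*log(r - 4) - 5*log(r - 3).
Then F(8) - F(5) = (-5*log(5) - 10*log(2)) - (-log(32)) = -5*log(5) - 5*log(2).

-5*log(5) - 5*log(2)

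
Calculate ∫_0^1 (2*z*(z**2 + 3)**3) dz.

175/4

Let u = z**2 + 3, so du = 2*z dz. When z = 0, u = 3; when z = 1, u = 4.
The integral becomes ∫ u**3 du from 3 to 4, with antiderivative u**4/4.
Back in z: F(z) = (z**2 + 3)**4/4.
Then F(1) - F(0) = (64) - (81/4) = 175/4.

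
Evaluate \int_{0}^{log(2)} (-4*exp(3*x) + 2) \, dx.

An antiderivative is F(x) = -4*exp(3*x)/3 + 2*x.
Then F(log(2)) - F(0) = (-32/3 + log(4)) - (-4/3) = -28/3 + log(4).

-28/3 + log(4)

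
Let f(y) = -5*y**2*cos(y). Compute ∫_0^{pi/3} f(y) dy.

-5*pi/3 - 5*sqrt(3)*pi**2/18 + 5*sqrt(3)

Integrate by parts twice (u = y^2, dv = -5*cos(y) dy).
An antiderivative is F(y) = -5*y**2*sin(y) - 10*y*cos(y) + 10*sin(y).
Then F(pi/3) - F(0) = (-5*pi/3 - 5*sqrt(3)*pi**2/18 + 5*sqrt(3)) - (0) = -5*pi/3 - 5*sqrt(3)*pi**2/18 + 5*sqrt(3).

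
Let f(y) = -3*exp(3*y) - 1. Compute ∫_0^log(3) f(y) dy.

An antiderivative is F(y) = -exp(3*y) - y.
Then F(log(3)) - F(0) = (-27 - log(3)) - (-1) = -26 - log(3).

-26 - log(3)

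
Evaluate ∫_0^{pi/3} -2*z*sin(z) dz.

Integrate by parts once (u = z, dv = -2*sin(z) dz).
An antiderivative is F(z) = 2*z*cos(z) - 2*sin(z).
Then F(pi/3) - F(0) = (-sqrt(3) + pi/3) - (0) = -sqrt(3) + pi/3.

-sqrt(3) + pi/3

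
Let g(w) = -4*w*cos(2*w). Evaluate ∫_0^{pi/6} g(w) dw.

-sqrt(3)*pi/6 + 1/2

Integrate by parts once (u = w, dv = -4*cos(2*w) dw).
An antiderivative is F(w) = -2*w*sin(2*w) - cos(2*w).
Then F(pi/6) - F(0) = (-sqrt(3)*pi/6 - 1/2) - (-1) = -sqrt(3)*pi/6 + 1/2.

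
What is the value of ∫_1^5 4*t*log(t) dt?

Integrate by parts once (u = ln t, dv = 4*t dt).
An antiderivative is F(t) = t**2*(2*log(t) - 1).
Then F(5) - F(1) = (-25 + 50*log(5)) - (-1) = -24 + 50*log(5).

-24 + 50*log(5)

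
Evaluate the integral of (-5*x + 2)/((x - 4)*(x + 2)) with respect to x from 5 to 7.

-7*log(3) + 2*log(7)

Factor the denominator: x**2 - 2*x - 8 = (x + 2)(x - 4).
Partial fractions: (-5*x + 2)/((x - 4)*(x + 2)) = -2/(x + 2) - 3/(x - 4).
An antiderivative is F(x) = -3*log(x - 4) - 2*log(x + 2).
Then F(7) - F(5) = (-7*log(3)) - (-log(49)) = -7*log(3) + 2*log(7).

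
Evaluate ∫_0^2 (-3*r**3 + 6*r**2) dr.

4

By the power rule, an antiderivative is F(r) = -3*r**4/4 + 2*r**3.
Then F(2) - F(0) = (4) - (0) = 4.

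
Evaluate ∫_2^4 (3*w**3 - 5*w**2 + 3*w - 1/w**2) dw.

1253/12

By the power rule, an antiderivative is F(w) = 3*w**4/4 - 5*w**3/3 + 3*w**2/2 + 1/w.
Then F(4) - F(2) = (1315/12) - (31/6) = 1253/12.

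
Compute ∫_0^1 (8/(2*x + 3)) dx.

Let u = 2*x + 3, so du = 2 dx. When x = 0, u = 3; when x = 1, u = 5.
The integral becomes 4·∫ 1/u du from 3 to 5, with antiderivative 4*log(u).
Back in x: F(x) = 4*log(2*x + 3).
Then F(1) - F(0) = (4*log(5)) - (log(81)) = -4*log(3) + 4*log(5).

-4*log(3) + 4*log(5)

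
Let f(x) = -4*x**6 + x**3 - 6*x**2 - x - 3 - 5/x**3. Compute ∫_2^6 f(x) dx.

By the power rule, an antiderivative is F(x) = -4*x**7/7 + x**4/4 - 2*x**3 - x**2/2 - 3*x + 5/(2*x**2).
Then F(6) - F(2) = (-80694109/504) - (-5181/56) = -10080935/63.

-10080935/63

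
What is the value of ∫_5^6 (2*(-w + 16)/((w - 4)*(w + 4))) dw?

Factor the denominator: w**2 - 16 = (w + 4)(w - 4).
Partial fractions: 2*(-w + 16)/((w - 4)*(w + 4)) = -5/(w + 4) + 3/(w - 4).
An antiderivative is F(w) = 3*log(w - 4) - 5*log(w + 4).
Then F(6) - F(5) = (-5*log(5) - 2*log(2)) - (-10*log(3)) = -5*log(5) - 2*log(2) + 10*log(3).

-5*log(5) - 2*log(2) + 10*log(3)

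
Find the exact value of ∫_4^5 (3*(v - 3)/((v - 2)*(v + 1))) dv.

Factor the denominator: v**2 - v - 2 = (v + 1)(v - 2).
Partial fractions: 3*(v - 3)/((v - 2)*(v + 1)) = 4/(v + 1) - 1/(v - 2).
An antiderivative is F(v) = -log(v - 2) + 4*log(v + 1).
Then F(5) - F(4) = (4*log(2) + 3*log(3)) - (-log(2) + 4*log(5)) = -4*log(5) + 3*log(3) + 5*log(2).

-4*log(5) + 3*log(3) + 5*log(2)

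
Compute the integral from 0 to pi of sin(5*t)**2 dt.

Use the identity sin^2(5*t) = (1 - cos(10*t))/2.
An antiderivative is F(t) = t/2 - sin(10*t)/20.
Then F(pi) - F(0) = (pi/2) - (0) = pi/2.

pi/2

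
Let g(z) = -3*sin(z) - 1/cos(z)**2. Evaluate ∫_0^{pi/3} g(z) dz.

An antiderivative is F(z) = 3*cos(z) - tan(z).
Then F(pi/3) - F(0) = (3/2 - sqrt(3)) - (3) = -sqrt(3) - 3/2.

-sqrt(3) - 3/2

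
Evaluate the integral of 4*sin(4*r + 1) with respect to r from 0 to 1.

-cos(5) + cos(1)

Let u = 4*r + 1, so du = 4 dr. When r = 0, u = 1; when r = 1, u = 5.
The integral becomes ∫ sin(u) du from 1 to 5, with antiderivative -cos(u).
Back in r: F(r) = -cos(4*r + 1).
Then F(1) - F(0) = (-cos(5)) - (-cos(1)) = -cos(5) + cos(1).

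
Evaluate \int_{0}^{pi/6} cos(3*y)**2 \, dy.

pi/12

Use the identity cos^2(3*y) = (1 + cos(6*y))/2.
An antiderivative is F(y) = y/2 + sin(6*y)/12.
Then F(pi/6) - F(0) = (pi/12) - (0) = pi/12.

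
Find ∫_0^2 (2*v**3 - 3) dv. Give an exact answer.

2

By the power rule, an antiderivative is F(v) = v**4/2 - 3*v.
Then F(2) - F(0) = (2) - (0) = 2.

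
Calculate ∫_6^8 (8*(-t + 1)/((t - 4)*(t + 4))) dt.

Factor the denominator: t**2 - 16 = (t + 4)(t - 4).
Partial fractions: 8*(-t + 1)/((t - 4)*(t + 4)) = -5/(t + 4) - 3/(t - 4).
An antiderivative is F(t) = -3*log(t - 4) - 5*log(t + 4).
Then F(8) - F(6) = (-16*log(2) - 5*log(3)) - (-5*log(5) - 8*log(2)) = -8*log(2) - 5*log(3) + 5*log(5).

-8*log(2) - 5*log(3) + 5*log(5)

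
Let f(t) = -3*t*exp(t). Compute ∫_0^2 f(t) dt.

Integrate by parts once (u = t, dv = -3*exp(t) dt).
An antiderivative is F(t) = (-3*t + 3)*exp(t).
Then F(2) - F(0) = (-3*exp(2)) - (3) = -3*exp(2) - 3.

-3*exp(2) - 3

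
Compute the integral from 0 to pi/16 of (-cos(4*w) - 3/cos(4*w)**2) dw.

An antiderivative is F(w) = -sin(4*w)/4 - 3*tan(4*w)/4.
Then F(pi/16) - F(0) = (-3/4 - sqrt(2)/8) - (0) = -3/4 - sqrt(2)/8.

-3/4 - sqrt(2)/8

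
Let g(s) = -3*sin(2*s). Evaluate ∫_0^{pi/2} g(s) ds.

-3

An antiderivative is F(s) = 3*cos(2*s)/2.
Then F(pi/2) - F(0) = (-3/2) - (3/2) = -3.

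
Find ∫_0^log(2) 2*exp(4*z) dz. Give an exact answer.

Let u = exp(z), so du = exp(z) dz. When z = 0, u = 1; when z = log(2), u = 2.
The integral becomes 2·∫ u**3 du from 1 to 2, with antiderivative u**4/2.
Back in z: F(z) = exp(4*z)/2.
Then F(log(2)) - F(0) = (8) - (1/2) = 15/2.

15/2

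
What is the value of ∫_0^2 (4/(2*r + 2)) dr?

log(9)

An antiderivative is F(r) = 2*log(2*r + 2).
Then F(2) - F(0) = (log(36)) - (log(4)) = log(9).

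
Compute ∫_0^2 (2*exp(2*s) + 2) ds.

3 + exp(4)

An antiderivative is F(s) = exp(2*s) + 2*s.
Then F(2) - F(0) = (4 + exp(4)) - (1) = 3 + exp(4).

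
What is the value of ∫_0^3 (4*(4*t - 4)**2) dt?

192

Let u = 4*t - 4, so du = 4 dt. When t = 0, u = -4; when t = 3, u = 8.
The integral becomes ∫ u**2 du from -4 to 8, with antiderivative u**3/3.
Back in t: F(t) = (4*t - 4)**3/3.
Then F(3) - F(0) = (512/3) - (-64/3) = 192.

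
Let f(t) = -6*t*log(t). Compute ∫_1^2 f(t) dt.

Integrate by parts once (u = ln t, dv = -6*t dt).
An antiderivative is F(t) = -3*t**2*(2*log(t) - 1)/2.
Then F(2) - F(1) = (6 - 12*log(2)) - (3/2) = 9/2 - 12*log(2).

9/2 - 12*log(2)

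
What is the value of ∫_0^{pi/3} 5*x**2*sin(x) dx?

-5 - 5*pi**2/18 + 5*sqrt(3)*pi/3

Integrate by parts twice (u = x^2, dv = 5*sin(x) dx).
An antiderivative is F(x) = -5*x**2*cos(x) + 10*x*sin(x) + 10*cos(x).
Then F(pi/3) - F(0) = (-5*pi**2/18 + 5 + 5*sqrt(3)*pi/3) - (10) = -5 - 5*pi**2/18 + 5*sqrt(3)*pi/3.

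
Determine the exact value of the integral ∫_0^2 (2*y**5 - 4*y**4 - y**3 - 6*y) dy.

By the power rule, an antiderivative is F(y) = y**6/3 - 4*y**5/5 - y**4/4 - 3*y**2.
Then F(2) - F(0) = (-304/15) - (0) = -304/15.

-304/15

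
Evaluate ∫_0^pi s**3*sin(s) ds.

Integrate by parts 3 times (u = s^3, dv = sin(s) ds).
An antiderivative is F(s) = -s**3*cos(s) + 3*s**2*sin(s) + 6*s*cos(s) - 6*sin(s).
Then F(pi) - F(0) = (pi*(-6 + pi**2)) - (0) = pi*(-6 + pi**2).

pi*(-6 + pi**2)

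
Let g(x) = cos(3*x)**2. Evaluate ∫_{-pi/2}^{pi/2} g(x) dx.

Use the identity cos^2(3*x) = (1 + cos(6*x))/2.
An antiderivative is F(x) = x/2 + sin(6*x)/12.
Then F(pi/2) - F(-pi/2) = (pi/4) - (-pi/4) = pi/2.

pi/2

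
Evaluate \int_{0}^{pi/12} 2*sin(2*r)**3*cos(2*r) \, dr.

1/64

Let u = sin(2*r), so du = 2*cos(2*r) dr. When r = 0, u = 0; when r = pi/12, u = 1/2.
The integral becomes ∫ u**3 du from 0 to 1/2, with antiderivative u**4/4.
Back in r: F(r) = sin(2*r)**4/4.
Then F(pi/12) - F(0) = (1/64) - (0) = 1/64.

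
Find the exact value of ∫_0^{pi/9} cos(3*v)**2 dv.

Use the identity cos^2(3*v) = (1 + cos(6*v))/2.
An antiderivative is F(v) = v/2 + sin(6*v)/12.
Then F(pi/9) - F(0) = (sqrt(3)/24 + pi/18) - (0) = sqrt(3)/24 + pi/18.

sqrt(3)/24 + pi/18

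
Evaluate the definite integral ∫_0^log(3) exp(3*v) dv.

26/3

Let u = exp(v), so du = exp(v) dv. When v = 0, u = 1; when v = log(3), u = 3.
The integral becomes ∫ u**2 du from 1 to 3, with antiderivative u**3/3.
Back in v: F(v) = exp(3*v)/3.
Then F(log(3)) - F(0) = (9) - (1/3) = 26/3.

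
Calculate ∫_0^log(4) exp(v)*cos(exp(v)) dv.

Let u = exp(v), so du = exp(v) dv. When v = 0, u = 1; when v = log(4), u = 4.
The integral becomes ∫ cos(u) du from 1 to 4, with antiderivative sin(u).
Back in v: F(v) = sin(exp(v)).
Then F(log(4)) - F(0) = (sin(4)) - (sin(1)) = -sin(1) + sin(4).

-sin(1) + sin(4)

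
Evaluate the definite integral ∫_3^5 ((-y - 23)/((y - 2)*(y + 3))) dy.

Factor the denominator: y**2 + y - 6 = (y + 3)(y - 2).
Partial fractions: (-y - 23)/((y - 2)*(y + 3)) = 4/(y + 3) - 5/(y - 2).
An antiderivative is F(y) = -5*log(y - 2) + 4*log(y + 3).
Then F(5) - F(3) = (-5*log(3) + 12*log(2)) - (4*log(2) + 4*log(3)) = -9*log(3) + 8*log(2).

-9*log(3) + 8*log(2)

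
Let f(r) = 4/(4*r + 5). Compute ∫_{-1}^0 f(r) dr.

log(5)

An antiderivative is F(r) = log(4*r + 5).
Then F(0) - F(-1) = (log(5)) - (0) = log(5).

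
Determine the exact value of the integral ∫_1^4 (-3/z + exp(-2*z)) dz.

An antiderivative is F(z) = -3*log(z) - exp(-2*z)/2.
Then F(4) - F(1) = (-6*log(2) - exp(-8)/2) - (-exp(-2)/2) = (-12*exp(8)*log(2) - 1 + exp(6))*exp(-8)/2.

(-12*exp(8)*log(2) - 1 + exp(6))*exp(-8)/2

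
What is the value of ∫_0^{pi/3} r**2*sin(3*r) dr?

-4/27 + pi**2/27

Integrate by parts twice (u = r^2, dv = sin(3*r) dr).
An antiderivative is F(r) = -r**2*cos(3*r)/3 + 2*r*sin(3*r)/9 + 2*cos(3*r)/27.
Then F(pi/3) - F(0) = (-2/27 + pi**2/27) - (2/27) = -4/27 + pi**2/27.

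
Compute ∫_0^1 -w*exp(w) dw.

Integrate by parts once (u = w, dv = -exp(w) dw).
An antiderivative is F(w) = (-w + 1)*exp(w).
Then F(1) - F(0) = (0) - (1) = -1.

-1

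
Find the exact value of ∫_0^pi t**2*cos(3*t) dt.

Integrate by parts twice (u = t^2, dv = cos(3*t) dt).
An antiderivative is F(t) = t**2*sin(3*t)/3 + 2*t*cos(3*t)/9 - 2*sin(3*t)/27.
Then F(pi) - F(0) = (-2*pi/9) - (0) = -2*pi/9.

-2*pi/9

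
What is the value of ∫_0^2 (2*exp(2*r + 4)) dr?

-exp(4) + exp(8)

Let u = 2*r + 4, so du = 2 dr. When r = 0, u = 4; when r = 2, u = 8.
The integral becomes ∫ exp(u) du from 4 to 8, with antiderivative exp(u).
Back in r: F(r) = exp(2*r + 4).
Then F(2) - F(0) = (exp(8)) - (exp(4)) = -exp(4) + exp(8).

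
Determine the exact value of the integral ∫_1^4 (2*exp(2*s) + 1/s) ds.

-exp(2) + log(4) + exp(8)

An antiderivative is F(s) = exp(2*s) + log(s).
Then F(4) - F(1) = (log(4) + exp(8)) - (exp(2)) = -exp(2) + log(4) + exp(8).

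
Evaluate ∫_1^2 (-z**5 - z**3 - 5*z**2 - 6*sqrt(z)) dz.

By the power rule, an antiderivative is F(z) = -z**6/6 - z**4/4 - 4*z**(3/2) - 5*z**3/3.
Then F(2) - F(1) = (-28 - 8*sqrt(2)) - (-73/12) = -263/12 - 8*sqrt(2).

-263/12 - 8*sqrt(2)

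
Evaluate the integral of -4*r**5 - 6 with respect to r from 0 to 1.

By the power rule, an antiderivative is F(r) = -2*r**6/3 - 6*r.
Then F(1) - F(0) = (-20/3) - (0) = -20/3.

-20/3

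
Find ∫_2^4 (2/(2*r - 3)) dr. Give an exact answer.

An antiderivative is F(r) = log(2*r - 3).
Then F(4) - F(2) = (log(5)) - (0) = log(5).

log(5)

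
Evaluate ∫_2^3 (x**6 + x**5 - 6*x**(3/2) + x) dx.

-108*sqrt(3)/5 + 48*sqrt(2)/5 + 8557/21

By the power rule, an antiderivative is F(x) = x**7/7 + x**6/6 - 12*x**(5/2)/5 + x**2/2.
Then F(3) - F(2) = (3069/7 - 108*sqrt(3)/5) - (650/21 - 48*sqrt(2)/5) = -108*sqrt(3)/5 + 48*sqrt(2)/5 + 8557/21.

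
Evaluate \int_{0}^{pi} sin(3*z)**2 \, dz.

Use the identity sin^2(3*z) = (1 - cos(6*z))/2.
An antiderivative is F(z) = z/2 - sin(6*z)/12.
Then F(pi) - F(0) = (pi/2) - (0) = pi/2.

pi/2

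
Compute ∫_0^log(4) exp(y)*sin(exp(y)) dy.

Let u = exp(y), so du = exp(y) dy. When y = 0, u = 1; when y = log(4), u = 4.
The integral becomes ∫ sin(u) du from 1 to 4, with antiderivative -cos(u).
Back in y: F(y) = -cos(exp(y)).
Then F(log(4)) - F(0) = (-cos(4)) - (-cos(1)) = cos(1) - cos(4).

cos(1) - cos(4)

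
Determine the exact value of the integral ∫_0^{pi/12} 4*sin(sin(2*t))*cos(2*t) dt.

Let u = sin(2*t), so du = 2*cos(2*t) dt. When t = 0, u = 0; when t = pi/12, u = 1/2.
The integral becomes 2·∫ sin(u) du from 0 to 1/2, with antiderivative -2*cos(u).
Back in t: F(t) = -2*cos(sin(2*t)).
Then F(pi/12) - F(0) = (-2*cos(1/2)) - (-2) = 2 - 2*cos(1/2).

2 - 2*cos(1/2)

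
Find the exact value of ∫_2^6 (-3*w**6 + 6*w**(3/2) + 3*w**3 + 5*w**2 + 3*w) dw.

By the power rule, an antiderivative is F(w) = -3*w**7/7 + 12*w**(5/2)/5 + 3*w**4/4 + 5*w**3/3 + 3*w**2/2.
Then F(6) - F(2) = (-830106/7 + 432*sqrt(6)/5) - (-494/21 + 48*sqrt(2)/5) = -2489824/21 - 48*sqrt(2)/5 + 432*sqrt(6)/5.

-2489824/21 - 48*sqrt(2)/5 + 432*sqrt(6)/5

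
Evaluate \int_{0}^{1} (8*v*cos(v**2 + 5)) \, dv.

4*sin(6) - 4*sin(5)

Let u = v**2 + 5, so du = 2*v dv. When v = 0, u = 5; when v = 1, u = 6.
The integral becomes 4·∫ cos(u) du from 5 to 6, with antiderivative 4*sin(u).
Back in v: F(v) = 4*sin(v**2 + 5).
Then F(1) - F(0) = (4*sin(6)) - (4*sin(5)) = 4*sin(6) - 4*sin(5).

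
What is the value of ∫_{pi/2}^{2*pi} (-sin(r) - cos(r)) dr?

2

An antiderivative is F(r) = -sin(r) + cos(r).
Then F(2*pi) - F(pi/2) = (1) - (-1) = 2.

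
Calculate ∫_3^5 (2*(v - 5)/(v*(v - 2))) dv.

-8*log(3) + 5*log(5)

Factor the denominator: v**2 - 2*v = v(v - 2).
Partial fractions: 2*(v - 5)/(v*(v - 2)) = 5/v - 3/(v - 2).
An antiderivative is F(v) = 5*log(v) - 3*log(v - 2).
Then F(5) - F(3) = (-3*log(3) + 5*log(5)) - (5*log(3)) = -8*log(3) + 5*log(5).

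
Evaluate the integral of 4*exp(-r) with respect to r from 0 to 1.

4 - 4*exp(-1)

An antiderivative is F(r) = -4*exp(-r).
Then F(1) - F(0) = (-4*exp(-1)) - (-4) = 4 - 4*exp(-1).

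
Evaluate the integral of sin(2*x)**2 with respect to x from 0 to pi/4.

pi/8

Use the identity sin^2(2*x) = (1 - cos(4*x))/2.
An antiderivative is F(x) = x/2 - sin(4*x)/8.
Then F(pi/4) - F(0) = (pi/8) - (0) = pi/8.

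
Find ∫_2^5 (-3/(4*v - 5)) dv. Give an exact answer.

An antiderivative is F(v) = -3*log(4*v - 5)/4.
Then F(5) - F(2) = (-3*log(15)/4) - (-3*log(3)/4) = -3*log(5)/4.

-3*log(5)/4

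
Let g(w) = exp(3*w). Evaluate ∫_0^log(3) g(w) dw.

26/3

Let u = exp(w), so du = exp(w) dw. When w = 0, u = 1; when w = log(3), u = 3.
The integral becomes ∫ u**2 du from 1 to 3, with antiderivative u**3/3.
Back in w: F(w) = exp(3*w)/3.
Then F(log(3)) - F(0) = (9) - (1/3) = 26/3.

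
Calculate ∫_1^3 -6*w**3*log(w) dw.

30 - 243*log(3)/2

Integrate by parts once (u = ln w, dv = -6*w**3 dw).
An antiderivative is F(w) = -3*w**4*(4*log(w) - 1)/8.
Then F(3) - F(1) = (243/8 - 243*log(3)/2) - (3/8) = 30 - 243*log(3)/2.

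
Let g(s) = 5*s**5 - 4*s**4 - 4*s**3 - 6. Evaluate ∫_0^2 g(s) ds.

-4/15

By the power rule, an antiderivative is F(s) = 5*s**6/6 - 4*s**5/5 - s**4 - 6*s.
Then F(2) - F(0) = (-4/15) - (0) = -4/15.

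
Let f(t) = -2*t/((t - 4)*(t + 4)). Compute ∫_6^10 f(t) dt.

log(5/21)

Factor the denominator: t**2 - 16 = (t + 4)(t - 4).
Partial fractions: -2*t/((t - 4)*(t + 4)) = -1/(t + 4) - 1/(t - 4).
An antiderivative is F(t) = -log(t - 4) - log(t + 4).
Then F(10) - F(6) = (-log(84)) - (-log(20)) = log(5/21).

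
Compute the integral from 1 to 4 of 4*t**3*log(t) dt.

-255/4 + 512*log(2)

Integrate by parts once (u = ln t, dv = 4*t**3 dt).
An antiderivative is F(t) = t**4*(4*log(t) - 1)/4.
Then F(4) - F(1) = (-64 + 512*log(2)) - (-1/4) = -255/4 + 512*log(2).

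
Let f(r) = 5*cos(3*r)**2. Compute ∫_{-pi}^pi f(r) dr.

5*pi

Use the identity cos^2(3*r) = (1 + cos(6*r))/2.
An antiderivative is F(r) = 5*r/2 + 5*sin(6*r)/12.
Then F(pi) - F(-pi) = (5*pi/2) - (-5*pi/2) = 5*pi.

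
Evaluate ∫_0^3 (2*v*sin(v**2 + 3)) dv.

cos(3) - cos(12)

Let u = v**2 + 3, so du = 2*v dv. When v = 0, u = 3; when v = 3, u = 12.
The integral becomes ∫ sin(u) du from 3 to 12, with antiderivative -cos(u).
Back in v: F(v) = -cos(v**2 + 3).
Then F(3) - F(0) = (-cos(12)) - (-cos(3)) = cos(3) - cos(12).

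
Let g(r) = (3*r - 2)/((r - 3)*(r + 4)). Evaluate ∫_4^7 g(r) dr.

Factor the denominator: r**2 + r - 12 = (r + 4)(r - 3).
Partial fractions: (3*r - 2)/((r - 3)*(r + 4)) = 2/(r + 4) + 1/(r - 3).
An antiderivative is F(r) = log(r - 3) + 2*log(r + 4).
Then F(7) - F(4) = (2*log(2) + 2*log(11)) - (log(64)) = -4*log(2) + 2*log(11).

-4*log(2) + 2*log(11)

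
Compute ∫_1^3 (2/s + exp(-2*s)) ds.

An antiderivative is F(s) = 2*log(s) - exp(-2*s)/2.
Then F(3) - F(1) = (-exp(-6)/2 + 2*log(3)) - (-exp(-2)/2) = (-1 + exp(4) + 4*exp(6)*log(3))*exp(-6)/2.

(-1 + exp(4) + 4*exp(6)*log(3))*exp(-6)/2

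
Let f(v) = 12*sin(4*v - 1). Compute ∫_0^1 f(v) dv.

Let u = 4*v - 1, so du = 4 dv. When v = 0, u = -1; when v = 1, u = 3.
The integral becomes 3·∫ sin(u) du from -1 to 3, with antiderivative -3*cos(u).
Back in v: F(v) = -3*cos(4*v - 1).
Then F(1) - F(0) = (-3*cos(3)) - (-3*cos(1)) = 3*cos(1) - 3*cos(3).

3*cos(1) - 3*cos(3)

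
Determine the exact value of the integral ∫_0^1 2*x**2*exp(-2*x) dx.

Integrate by parts twice (u = x^2, dv = 2*exp(-2*x) dx).
An antiderivative is F(x) = (-2*x**2 - 2*x - 1)*exp(-2*x)/2.
Then F(1) - F(0) = (-5*exp(-2)/2) - (-1/2) = (-5 + exp(2))*exp(-2)/2.

(-5 + exp(2))*exp(-2)/2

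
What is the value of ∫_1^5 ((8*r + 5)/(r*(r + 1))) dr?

Factor the denominator: r**2 + r = (r + 1)r.
Partial fractions: (8*r + 5)/(r*(r + 1)) = 3/(r + 1) + 5/r.
An antiderivative is F(r) = 5*log(r) + 3*log(r + 1).
Then F(5) - F(1) = (3*log(2) + 3*log(3) + 5*log(5)) - (log(8)) = 3*log(3) + 5*log(5).

3*log(3) + 5*log(5)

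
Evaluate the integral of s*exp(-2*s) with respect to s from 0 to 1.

Integrate by parts once (u = s, dv = exp(-2*s) ds).
An antiderivative is F(s) = (-2*s - 1)*exp(-2*s)/4.
Then F(1) - F(0) = (-3*exp(-2)/4) - (-1/4) = (-3 + exp(2))*exp(-2)/4.

(-3 + exp(2))*exp(-2)/4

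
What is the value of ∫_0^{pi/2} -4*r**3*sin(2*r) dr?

pi*(6 - pi**2)/4

Integrate by parts 3 times (u = r^3, dv = -4*sin(2*r) dr).
An antiderivative is F(r) = 2*r**3*cos(2*r) - 3*r**2*sin(2*r) - 3*r*cos(2*r) + 3*sin(2*r)/2.
Then F(pi/2) - F(0) = (pi*(6 - pi**2)/4) - (0) = pi*(6 - pi**2)/4.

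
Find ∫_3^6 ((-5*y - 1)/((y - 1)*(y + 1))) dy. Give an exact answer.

-3*log(5) - 2*log(7) + 7*log(2)

Factor the denominator: y**2 - 1 = (y + 1)(y - 1).
Partial fractions: (-5*y - 1)/((y - 1)*(y + 1)) = -2/(y + 1) - 3/(y - 1).
An antiderivative is F(y) = -3*log(y - 1) - 2*log(y + 1).
Then F(6) - F(3) = (-3*log(5) - 2*log(7)) - (-7*log(2)) = -3*log(5) - 2*log(7) + 7*log(2).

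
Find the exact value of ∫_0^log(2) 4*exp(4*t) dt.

Let u = exp(t), so du = exp(t) dt. When t = 0, u = 1; when t = log(2), u = 2.
The integral becomes 4·∫ u**3 du from 1 to 2, with antiderivative u**4.
Back in t: F(t) = exp(4*t).
Then F(log(2)) - F(0) = (16) - (1) = 15.

15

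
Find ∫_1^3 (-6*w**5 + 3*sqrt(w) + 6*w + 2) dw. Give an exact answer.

-702 + 6*sqrt(3)

By the power rule, an antiderivative is F(w) = -w**6 + 2*w**(3/2) + 3*w**2 + 2*w.
Then F(3) - F(1) = (-696 + 6*sqrt(3)) - (6) = -702 + 6*sqrt(3).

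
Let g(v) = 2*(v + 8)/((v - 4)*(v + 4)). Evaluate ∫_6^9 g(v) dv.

-log(13) - 2*log(2) + 4*log(5)

Factor the denominator: v**2 - 16 = (v + 4)(v - 4).
Partial fractions: 2*(v + 8)/((v - 4)*(v + 4)) = -1/(v + 4) + 3/(v - 4).
An antiderivative is F(v) = 3*log(v - 4) - log(v + 4).
Then F(9) - F(6) = (-log(13) + 3*log(5)) - (log(4/5)) = -log(13) - 2*log(2) + 4*log(5).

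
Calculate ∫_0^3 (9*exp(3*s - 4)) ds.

Let u = 3*s - 4, so du = 3 ds. When s = 0, u = -4; when s = 3, u = 5.
The integral becomes 3·∫ exp(u) du from -4 to 5, with antiderivative 3*exp(u).
Back in s: F(s) = 3*exp(3*s - 4).
Then F(3) - F(0) = (3*exp(5)) - (3*exp(-4)) = -(3 - 3*exp(9))*exp(-4).

-(3 - 3*exp(9))*exp(-4)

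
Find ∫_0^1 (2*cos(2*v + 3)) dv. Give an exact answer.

Let u = 2*v + 3, so du = 2 dv. When v = 0, u = 3; when v = 1, u = 5.
The integral becomes ∫ cos(u) du from 3 to 5, with antiderivative sin(u).
Back in v: F(v) = sin(2*v + 3).
Then F(1) - F(0) = (sin(5)) - (sin(3)) = sin(5) - sin(3).

sin(5) - sin(3)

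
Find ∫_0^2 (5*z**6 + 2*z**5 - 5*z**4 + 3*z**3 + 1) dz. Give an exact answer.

1990/21

By the power rule, an antiderivative is F(z) = 5*z**7/7 + z**6/3 - z**5 + 3*z**4/4 + z.
Then F(2) - F(0) = (1990/21) - (0) = 1990/21.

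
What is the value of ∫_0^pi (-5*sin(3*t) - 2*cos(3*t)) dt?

An antiderivative is F(t) = -2*sin(3*t)/3 + 5*cos(3*t)/3.
Then F(pi) - F(0) = (-5/3) - (5/3) = -10/3.

-10/3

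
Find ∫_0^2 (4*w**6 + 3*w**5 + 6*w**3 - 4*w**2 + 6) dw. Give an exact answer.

By the power rule, an antiderivative is F(w) = 4*w**7/7 + w**6/2 + 3*w**4/2 - 4*w**3/3 + 6*w.
Then F(2) - F(0) = (2740/21) - (0) = 2740/21.

2740/21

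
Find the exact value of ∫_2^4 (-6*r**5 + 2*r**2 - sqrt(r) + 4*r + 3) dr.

By the power rule, an antiderivative is F(r) = -r**6 - 2*r**(3/2)/3 + 2*r**3/3 + 2*r**2 + 3*r.
Then F(4) - F(2) = (-12044/3) - (-134/3 - 4*sqrt(2)/3) = -3970 + 4*sqrt(2)/3.

-3970 + 4*sqrt(2)/3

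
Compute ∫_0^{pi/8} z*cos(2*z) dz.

Integrate by parts once (u = z, dv = cos(2*z) dz).
An antiderivative is F(z) = z*sin(2*z)/2 + cos(2*z)/4.
Then F(pi/8) - F(0) = (sqrt(2)*(pi + 4)/32) - (1/4) = -1/4 + sqrt(2)*pi/32 + sqrt(2)/8.

-1/4 + sqrt(2)*pi/32 + sqrt(2)/8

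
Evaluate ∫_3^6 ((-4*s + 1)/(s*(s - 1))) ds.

Factor the denominator: s**2 - s = s(s - 1).
Partial fractions: (-4*s + 1)/(s*(s - 1)) = -1/s - 3/(s - 1).
An antiderivative is F(s) = -log(s) - 3*log(s - 1).
Then F(6) - F(3) = (-3*log(5) - log(3) - log(2)) - (-log(24)) = -3*log(5) + 2*log(2).

-3*log(5) + 2*log(2)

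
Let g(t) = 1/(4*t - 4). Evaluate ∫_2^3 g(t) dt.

log(2)/4

An antiderivative is F(t) = log(4*t - 4)/4.
Then F(3) - F(2) = (3*log(2)/4) - (log(2)/2) = log(2)/4.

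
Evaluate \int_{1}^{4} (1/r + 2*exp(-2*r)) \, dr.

An antiderivative is F(r) = log(r) - exp(-2*r).
Then F(4) - F(1) = ((-1 + log(4**exp(8)))*exp(-8)) - (-exp(-2)) = (-1 + exp(6) + log(4**exp(8)))*exp(-8).

(-1 + exp(6) + log(4**exp(8)))*exp(-8)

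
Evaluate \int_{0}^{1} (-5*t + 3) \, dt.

1/2

By the power rule, an antiderivative is F(t) = -5*t**2/2 + 3*t.
Then F(1) - F(0) = (1/2) - (0) = 1/2.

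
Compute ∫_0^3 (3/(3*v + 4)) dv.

log(13/4)

Let u = 3*v + 4, so du = 3 dv. When v = 0, u = 4; when v = 3, u = 13.
The integral becomes ∫ 1/u du from 4 to 13, with antiderivative log(u).
Back in v: F(v) = log(3*v + 4).
Then F(3) - F(0) = (log(13)) - (log(4)) = log(13/4).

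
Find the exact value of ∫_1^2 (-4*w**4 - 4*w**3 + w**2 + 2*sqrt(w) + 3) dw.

-179/5 + 8*sqrt(2)/3

By the power rule, an antiderivative is F(w) = -4*w**5/5 - w**4 + 4*w**(3/2)/3 + w**3/3 + 3*w.
Then F(2) - F(1) = (-494/15 + 8*sqrt(2)/3) - (43/15) = -179/5 + 8*sqrt(2)/3.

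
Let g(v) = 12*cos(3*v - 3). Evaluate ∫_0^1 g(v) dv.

4*sin(3)

Let u = 3*v - 3, so du = 3 dv. When v = 0, u = -3; when v = 1, u = 0.
The integral becomes 4·∫ cos(u) du from -3 to 0, with antiderivative 4*sin(u).
Back in v: F(v) = 4*sin(3*v - 3).
Then F(1) - F(0) = (0) - (-4*sin(3)) = 4*sin(3).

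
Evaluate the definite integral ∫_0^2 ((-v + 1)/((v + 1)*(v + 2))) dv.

log(9/8)

Factor the denominator: v**2 + 3*v + 2 = (v + 2)(v + 1).
Partial fractions: (-v + 1)/((v + 1)*(v + 2)) = -3/(v + 2) + 2/(v + 1).
An antiderivative is F(v) = 2*log(v + 1) - 3*log(v + 2).
Then F(2) - F(0) = (log(9/64)) - (-log(8)) = log(9/8).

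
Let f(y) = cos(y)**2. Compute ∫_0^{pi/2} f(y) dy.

Use the identity cos^2(y) = (1 + cos(2*y))/2.
An antiderivative is F(y) = y/2 + sin(2*y)/4.
Then F(pi/2) - F(0) = (pi/4) - (0) = pi/4.

pi/4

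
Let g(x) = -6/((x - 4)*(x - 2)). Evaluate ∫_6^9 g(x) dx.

-3*log(5) - 3*log(2) + 3*log(7)

Factor the denominator: x**2 - 6*x + 8 = (x - 2)(x - 4).
Partial fractions: -6/((x - 4)*(x - 2)) = 3/(x - 2) - 3/(x - 4).
An antiderivative is F(x) = -3*log(x - 4) + 3*log(x - 2).
Then F(9) - F(6) = (-3*log(5) + 3*log(7)) - (log(8)) = -3*log(5) - 3*log(2) + 3*log(7).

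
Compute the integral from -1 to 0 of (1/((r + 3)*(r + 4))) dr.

Factor the denominator: r**2 + 7*r + 12 = (r + 4)(r + 3).
Partial fractions: 1/((r + 3)*(r + 4)) = -1/(r + 4) + 1/(r + 3).
An antiderivative is F(r) = log(r + 3) - log(r + 4).
Then F(0) - F(-1) = (log(3/4)) - (log(2/3)) = log(9/8).

log(9/8)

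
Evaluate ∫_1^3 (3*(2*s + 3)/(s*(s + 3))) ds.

-3*log(2) + 6*log(3)

Factor the denominator: s**2 + 3*s = (s + 3)s.
Partial fractions: 3*(2*s + 3)/(s*(s + 3)) = 3/(s + 3) + 3/s.
An antiderivative is F(s) = 3*log(s) + 3*log(s + 3).
Then F(3) - F(1) = (3*log(2) + 6*log(3)) - (log(64)) = -3*log(2) + 6*log(3).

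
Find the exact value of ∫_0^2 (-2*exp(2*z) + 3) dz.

An antiderivative is F(z) = -exp(2*z) + 3*z.
Then F(2) - F(0) = (6 - exp(4)) - (-1) = 7 - exp(4).

7 - exp(4)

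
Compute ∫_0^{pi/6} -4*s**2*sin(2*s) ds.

Integrate by parts twice (u = s^2, dv = -4*sin(2*s) ds).
An antiderivative is F(s) = 2*s**2*cos(2*s) - 2*s*sin(2*s) - cos(2*s).
Then F(pi/6) - F(0) = (-sqrt(3)*pi/6 - 1/2 + pi**2/36) - (-1) = -sqrt(3)*pi/6 + pi**2/36 + 1/2.

-sqrt(3)*pi/6 + pi**2/36 + 1/2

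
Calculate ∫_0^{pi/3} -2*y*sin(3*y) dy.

-2*pi/9

Integrate by parts once (u = y, dv = -2*sin(3*y) dy).
An antiderivative is F(y) = 2*y*cos(3*y)/3 - 2*sin(3*y)/9.
Then F(pi/3) - F(0) = (-2*pi/9) - (0) = -2*pi/9.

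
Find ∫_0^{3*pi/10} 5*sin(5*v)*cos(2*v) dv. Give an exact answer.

5*sqrt(2*sqrt(5) + 10)/42 + 25/21

Use the identity sin(5*v)cos(2*v) = [sin(7*v) + sin(3*v)]/2.
An antiderivative is F(v) = -5*cos(3*v)/6 - 5*cos(7*v)/14.
Then F(3*pi/10) - F(0) = (5*sqrt(2*sqrt(5) + 10)/42) - (-25/21) = 5*sqrt(2*sqrt(5) + 10)/42 + 25/21.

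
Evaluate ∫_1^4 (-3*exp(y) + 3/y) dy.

-3*exp(4) + 3*log(4) + 3*exp(1)

An antiderivative is F(y) = -3*exp(y) + 3*log(y).
Then F(4) - F(1) = (-3*exp(4) + 3*log(4)) - (-3*exp(1)) = -3*exp(4) + 3*log(4) + 3*exp(1).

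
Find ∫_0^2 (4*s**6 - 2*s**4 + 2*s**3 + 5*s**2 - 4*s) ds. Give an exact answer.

By the power rule, an antiderivative is F(s) = 4*s**7/7 - 2*s**5/5 + s**4/2 + 5*s**3/3 - 2*s**2.
Then F(2) - F(0) = (7736/105) - (0) = 7736/105.

7736/105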